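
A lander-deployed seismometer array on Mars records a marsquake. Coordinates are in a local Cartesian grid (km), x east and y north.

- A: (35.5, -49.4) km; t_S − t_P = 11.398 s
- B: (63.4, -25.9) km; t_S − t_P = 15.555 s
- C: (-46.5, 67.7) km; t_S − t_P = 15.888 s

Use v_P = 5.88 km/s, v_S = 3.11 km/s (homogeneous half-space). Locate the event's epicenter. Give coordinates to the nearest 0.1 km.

(-38.7, -36.9)

Distance from S−P lag: d = Δt · v_P v_S / (v_P − v_S) = Δt · (5.88·3.11)/(5.88−3.11) ≈ 6.6017·Δt.
So d_A = 75.25, d_B = 102.69, d_C = 104.89 km.
Circle about each station: (x − 35.5)² + (y + 49.4)² = 75.25²; (x − 63.4)² + (y + 25.9)² = 102.69²; (x + 46.5)² + (y − 67.7)² = 104.89².
Subtracting pairs of circle equations eliminates x²+y² and gives linear equations (the radical axes):
55.8 x + 47.0 y = -3892.91
-164.0 x + 234.2 y = -2294.42
Solving the 2×2 system: x ≈ -38.7, y ≈ -36.9 km.
Check against A (with the unrounded x, y): √((x − 35.5)²+(y + 49.4)²) = 75.24 ≈ 75.25 km. ✓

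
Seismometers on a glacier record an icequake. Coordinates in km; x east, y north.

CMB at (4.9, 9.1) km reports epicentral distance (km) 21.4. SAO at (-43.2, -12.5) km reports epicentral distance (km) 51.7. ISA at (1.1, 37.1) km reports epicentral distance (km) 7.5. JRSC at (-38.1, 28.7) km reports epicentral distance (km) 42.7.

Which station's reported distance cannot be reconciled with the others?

Solve using three stations at a time. Using CMB, ISA, JRSC (subtract circle equations pairwise → linear system) gives (x, y) ≈ (4.6, 30.5).
Distances from that point to each station vs reported:
  CMB: calculated 21.4 vs reported 21.4 → residual 0.0 km
  SAO: calculated 64.3 vs reported 51.7 → residual 12.6 km
  ISA: calculated 7.5 vs reported 7.5 → residual 0.0 km
  JRSC: calculated 42.7 vs reported 42.7 → residual 0.0 km
CMB, ISA, JRSC are mutually consistent (residuals ≈ 0); SAO is off by 12.6 km.

SAO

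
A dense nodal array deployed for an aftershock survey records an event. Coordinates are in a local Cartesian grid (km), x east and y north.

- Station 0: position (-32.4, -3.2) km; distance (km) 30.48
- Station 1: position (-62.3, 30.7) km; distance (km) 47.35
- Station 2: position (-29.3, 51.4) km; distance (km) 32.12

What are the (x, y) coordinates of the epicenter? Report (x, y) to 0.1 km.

Circle about each station: (x + 32.4)² + (y + 3.2)² = 30.48²; (x + 62.3)² + (y − 30.7)² = 47.35²; (x + 29.3)² + (y − 51.4)² = 32.12².
Subtracting pairs of circle equations eliminates x²+y² and gives linear equations (the radical axes):
-59.8 x + 67.8 y = 2450.79
6.2 x + 109.2 y = 2337.79
Solving the 2×2 system: x ≈ -15.7, y ≈ 22.3 km.

-15.7 km east, 22.3 km north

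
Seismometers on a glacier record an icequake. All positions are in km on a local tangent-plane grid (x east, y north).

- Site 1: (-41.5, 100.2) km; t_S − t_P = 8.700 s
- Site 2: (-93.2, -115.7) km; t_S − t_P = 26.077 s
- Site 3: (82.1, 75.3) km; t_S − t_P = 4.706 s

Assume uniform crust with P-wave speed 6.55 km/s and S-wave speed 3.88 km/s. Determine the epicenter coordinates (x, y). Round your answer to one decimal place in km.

Distance from S−P lag: d = Δt · v_P v_S / (v_P − v_S) = Δt · (6.55·3.88)/(6.55−3.88) ≈ 9.5184·Δt.
So d_Site 1 = 82.81, d_Site 2 = 248.21, d_Site 3 = 44.79 km.
Circle about each station: (x + 41.5)² + (y − 100.2)² = 82.81²; (x + 93.2)² + (y + 115.7)² = 248.21²; (x − 82.1)² + (y − 75.3)² = 44.79².
Subtracting the Site 1 equation from the Site 2 and Site 3 equations removes the quadratic terms:
-103.4 x − 431.8 y = -44440.27
247.2 x − 49.8 y = 5499.56
Solving the 2×2 system: x ≈ 41.0, y ≈ 93.1 km.
Check against Site 1 (with the unrounded x, y): √((x + 41.5)²+(y − 100.2)²) = 82.81 ≈ 82.81 km. ✓

(41.0, 93.1)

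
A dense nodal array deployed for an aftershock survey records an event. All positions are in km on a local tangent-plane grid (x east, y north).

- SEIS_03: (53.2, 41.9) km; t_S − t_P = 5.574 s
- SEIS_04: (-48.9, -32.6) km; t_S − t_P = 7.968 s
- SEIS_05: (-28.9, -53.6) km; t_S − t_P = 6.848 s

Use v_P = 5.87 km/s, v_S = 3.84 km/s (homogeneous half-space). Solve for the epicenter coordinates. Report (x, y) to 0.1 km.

Distance from S−P lag: d = Δt · v_P v_S / (v_P − v_S) = Δt · (5.87·3.84)/(5.87−3.84) ≈ 11.1038·Δt.
So d_SEIS_03 = 61.89, d_SEIS_04 = 88.48, d_SEIS_05 = 76.04 km.
Circle about each station: (x − 53.2)² + (y − 41.9)² = 61.89²; (x + 48.9)² + (y + 32.6)² = 88.48²; (x + 28.9)² + (y + 53.6)² = 76.04².
Subtracting the SEIS_03 equation from the SEIS_04 and SEIS_05 equations removes the quadratic terms:
-204.2 x − 149.0 y = -5130.22
-164.2 x − 191.0 y = -2829.39
Solving the 2×2 system: x ≈ 38.4, y ≈ -18.2 km.

(38.4, -18.2)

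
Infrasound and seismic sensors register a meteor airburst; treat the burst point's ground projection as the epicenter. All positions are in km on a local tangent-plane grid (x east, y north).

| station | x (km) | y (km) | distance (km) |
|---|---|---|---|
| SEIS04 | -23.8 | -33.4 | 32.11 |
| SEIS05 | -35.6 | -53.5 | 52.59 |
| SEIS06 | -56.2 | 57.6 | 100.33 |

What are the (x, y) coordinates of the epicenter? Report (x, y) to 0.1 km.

Circle about each station: (x + 23.8)² + (y + 33.4)² = 32.11²; (x + 35.6)² + (y + 53.5)² = 52.59²; (x + 56.2)² + (y − 57.6)² = 100.33².
Subtracting the SEIS04 equation from the SEIS05 and SEIS06 equations removes the quadratic terms:
-23.6 x − 40.2 y = 712.95
-64.8 x + 182.0 y = -4240.86
Solving the 2×2 system: x ≈ 5.9, y ≈ -21.2 km.

(5.9, -21.2)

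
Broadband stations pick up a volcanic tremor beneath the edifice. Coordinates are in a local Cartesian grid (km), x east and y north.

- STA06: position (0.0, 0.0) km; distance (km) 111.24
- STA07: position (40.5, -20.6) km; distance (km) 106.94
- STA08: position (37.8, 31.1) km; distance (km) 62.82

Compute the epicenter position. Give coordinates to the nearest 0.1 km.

x ≈ 77.6 km, y ≈ 79.7 km

Circle about each station: x² + y² = 111.24²; (x − 40.5)² + (y + 20.6)² = 106.94²; (x − 37.8)² + (y − 31.1)² = 62.82².
Subtracting the STA06 equation from the STA07 and STA08 equations removes the quadratic terms:
81.0 x − 41.2 y = 3002.78
75.6 x + 62.2 y = 10824.04
Solving the 2×2 system: x ≈ 77.6, y ≈ 79.7 km.
Check against STA06 (with the unrounded x, y): √(x²+y²) = 111.24 ≈ 111.24 km. ✓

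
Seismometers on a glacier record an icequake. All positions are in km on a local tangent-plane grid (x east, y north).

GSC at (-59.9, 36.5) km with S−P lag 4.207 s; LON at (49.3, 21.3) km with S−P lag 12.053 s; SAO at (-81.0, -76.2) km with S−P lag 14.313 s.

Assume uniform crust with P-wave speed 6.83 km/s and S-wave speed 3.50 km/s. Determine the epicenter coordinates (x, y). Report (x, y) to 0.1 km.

(-37.1, 16.7)

Distance from S−P lag: d = Δt · v_P v_S / (v_P − v_S) = Δt · (6.83·3.50)/(6.83−3.50) ≈ 7.1787·Δt.
So d_GSC = 30.20, d_LON = 86.52, d_SAO = 102.75 km.
Circle about each station: (x + 59.9)² + (y − 36.5)² = 30.20²; (x − 49.3)² + (y − 21.3)² = 86.52²; (x + 81.0)² + (y + 76.2)² = 102.75².
Subtracting the GSC equation from the LON and SAO equations removes the quadratic terms:
218.4 x − 30.4 y = -8609.75
-42.2 x − 225.4 y = -2198.34
Solving the 2×2 system: x ≈ -37.1, y ≈ 16.7 km.
Check against GSC (with the unrounded x, y): √((x + 59.9)²+(y − 36.5)²) = 30.20 ≈ 30.20 km. ✓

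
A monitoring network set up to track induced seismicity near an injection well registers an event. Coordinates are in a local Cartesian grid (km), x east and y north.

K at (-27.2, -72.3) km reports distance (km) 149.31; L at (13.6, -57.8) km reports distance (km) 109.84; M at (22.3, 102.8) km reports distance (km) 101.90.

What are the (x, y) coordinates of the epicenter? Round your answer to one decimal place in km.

Circle about each station: (x + 27.2)² + (y + 72.3)² = 149.31²; (x − 13.6)² + (y + 57.8)² = 109.84²; (x − 22.3)² + (y − 102.8)² = 101.90².
Subtracting the K equation from the L and M equations removes the quadratic terms:
81.6 x + 29.0 y = 7787.32
99.0 x + 350.2 y = 17007.87
Solving the 2×2 system: x ≈ 86.9, y ≈ 24.0 km.

x ≈ 86.9 km, y ≈ 24.0 km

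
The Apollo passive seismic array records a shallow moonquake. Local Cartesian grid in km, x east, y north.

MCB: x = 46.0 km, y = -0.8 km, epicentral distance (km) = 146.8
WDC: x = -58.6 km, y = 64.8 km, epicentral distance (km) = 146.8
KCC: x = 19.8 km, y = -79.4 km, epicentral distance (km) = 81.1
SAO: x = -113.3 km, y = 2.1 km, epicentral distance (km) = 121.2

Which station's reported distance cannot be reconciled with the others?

Solve using three stations at a time. Using MCB, KCC, SAO (subtract circle equations pairwise → linear system) gives (x, y) ≈ (-57.1, -105.3).
Distances from that point to each station vs reported:
  MCB: calculated 146.8 vs reported 146.8 → residual 0.0 km
  WDC: calculated 170.2 vs reported 146.8 → residual 23.4 km
  KCC: calculated 81.2 vs reported 81.1 → residual 0.1 km
  SAO: calculated 121.2 vs reported 121.2 → residual 0.0 km
MCB, KCC, SAO are mutually consistent (residuals ≈ 0); WDC is off by 23.4 km.

WDC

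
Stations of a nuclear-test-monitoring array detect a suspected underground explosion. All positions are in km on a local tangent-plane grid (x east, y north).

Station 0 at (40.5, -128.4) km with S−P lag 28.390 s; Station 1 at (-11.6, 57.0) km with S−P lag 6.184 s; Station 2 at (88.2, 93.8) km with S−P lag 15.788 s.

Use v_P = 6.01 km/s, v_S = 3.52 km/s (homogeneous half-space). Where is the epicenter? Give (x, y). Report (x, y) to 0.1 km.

Distance from S−P lag: d = Δt · v_P v_S / (v_P − v_S) = Δt · (6.01·3.52)/(6.01−3.52) ≈ 8.4961·Δt.
So d_Station 0 = 241.20, d_Station 1 = 52.54, d_Station 2 = 134.14 km.
Circle about each station: (x − 40.5)² + (y + 128.4)² = 241.20²; (x + 11.6)² + (y − 57.0)² = 52.54²; (x − 88.2)² + (y − 93.8)² = 134.14².
Subtracting pairs of circle equations eliminates x²+y² and gives linear equations (the radical axes):
-104.2 x + 370.8 y = 40673.74
95.4 x + 444.4 y = 38634.77
Solving the 2×2 system: x ≈ -45.9, y ≈ 96.8 km.
Check against Station 0 (with the unrounded x, y): √((x − 40.5)²+(y + 128.4)²) = 241.20 ≈ 241.20 km. ✓

-45.9 km east, 96.8 km north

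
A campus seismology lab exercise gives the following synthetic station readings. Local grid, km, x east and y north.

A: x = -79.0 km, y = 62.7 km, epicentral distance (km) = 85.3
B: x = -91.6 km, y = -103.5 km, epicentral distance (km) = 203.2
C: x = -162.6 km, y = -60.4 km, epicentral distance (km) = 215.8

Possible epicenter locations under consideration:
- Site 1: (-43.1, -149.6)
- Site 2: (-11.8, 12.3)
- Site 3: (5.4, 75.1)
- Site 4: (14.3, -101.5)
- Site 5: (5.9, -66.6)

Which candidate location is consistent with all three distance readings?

For each candidate, compare |candidate − station| to the reported distance:
Site 1: residuals A 130.0, B 136.3, C 66.7 → max 136.3 km
Site 2: residuals A 1.3, B 62.6, C 48.4 → max 62.6 km
Site 3: residuals A 0.0, B 0.0, C 0.0 → max 0.0 km
Site 4: residuals A 103.6, B 97.3, C 34.2 → max 103.6 km
Site 5: residuals A 69.4, B 99.0, C 47.2 → max 99.0 km
Only Site 3 has all residuals ≈ 0.

Site 3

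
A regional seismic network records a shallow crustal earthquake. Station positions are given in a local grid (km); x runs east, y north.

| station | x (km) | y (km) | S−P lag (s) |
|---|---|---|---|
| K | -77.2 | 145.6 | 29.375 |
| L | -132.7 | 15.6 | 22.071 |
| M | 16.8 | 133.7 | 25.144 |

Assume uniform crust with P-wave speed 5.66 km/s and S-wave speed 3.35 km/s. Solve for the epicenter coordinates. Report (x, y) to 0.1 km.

25.6 km east, -72.5 km north

Distance from S−P lag: d = Δt · v_P v_S / (v_P − v_S) = Δt · (5.66·3.35)/(5.66−3.35) ≈ 8.2082·Δt.
So d_K = 241.12, d_L = 181.16, d_M = 206.39 km.
Circle about each station: (x + 77.2)² + (y − 145.6)² = 241.12²; (x + 132.7)² + (y − 15.6)² = 181.16²; (x − 16.8)² + (y − 133.7)² = 206.39².
Subtracting pairs of circle equations eliminates x²+y² and gives linear equations (the radical axes):
-111.0 x − 260.0 y = 16013.36
188.0 x − 23.8 y = 6540.75
Solving the 2×2 system: x ≈ 25.6, y ≈ -72.5 km.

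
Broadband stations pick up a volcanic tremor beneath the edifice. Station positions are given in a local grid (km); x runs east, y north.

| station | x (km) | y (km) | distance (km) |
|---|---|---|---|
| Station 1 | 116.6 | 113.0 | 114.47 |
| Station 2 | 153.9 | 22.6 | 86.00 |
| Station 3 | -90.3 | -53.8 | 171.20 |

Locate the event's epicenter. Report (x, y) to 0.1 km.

(69.0, 8.9)

Circle about each station: (x − 116.6)² + (y − 113.0)² = 114.47²; (x − 153.9)² + (y − 22.6)² = 86.00²; (x + 90.3)² + (y + 53.8)² = 171.20².
Subtracting pairs of circle equations eliminates x²+y² and gives linear equations (the radical axes):
74.6 x − 180.8 y = 3538.79
-413.8 x − 333.6 y = -31522.09
Solving the 2×2 system: x ≈ 69.0, y ≈ 8.9 km.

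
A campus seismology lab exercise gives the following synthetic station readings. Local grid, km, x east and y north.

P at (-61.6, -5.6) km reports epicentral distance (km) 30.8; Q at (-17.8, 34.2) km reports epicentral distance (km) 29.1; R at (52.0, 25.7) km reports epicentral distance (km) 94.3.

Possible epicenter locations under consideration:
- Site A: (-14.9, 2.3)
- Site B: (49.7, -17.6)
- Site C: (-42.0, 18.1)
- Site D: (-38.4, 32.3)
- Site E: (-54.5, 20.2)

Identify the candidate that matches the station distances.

Site C

For each candidate, compare |candidate − station| to the reported distance:
Site A: residuals P 16.6, Q 2.9, R 23.4 → max 23.4 km
Site B: residuals P 81.1, Q 56.0, R 50.9 → max 81.1 km
Site C: residuals P 0.0, Q 0.0, R 0.0 → max 0.0 km
Site D: residuals P 13.6, Q 8.4, R 3.7 → max 13.6 km
Site E: residuals P 4.0, Q 10.2, R 12.3 → max 12.3 km
Only Site C has all residuals ≈ 0.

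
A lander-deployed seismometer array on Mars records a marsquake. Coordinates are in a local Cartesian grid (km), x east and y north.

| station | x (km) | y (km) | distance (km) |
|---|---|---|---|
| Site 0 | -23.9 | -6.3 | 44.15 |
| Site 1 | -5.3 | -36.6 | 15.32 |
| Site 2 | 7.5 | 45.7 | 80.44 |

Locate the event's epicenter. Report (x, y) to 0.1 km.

x ≈ 9.9 km, y ≈ -34.7 km

Circle about each station: (x + 23.9)² + (y + 6.3)² = 44.15²; (x + 5.3)² + (y + 36.6)² = 15.32²; (x − 7.5)² + (y − 45.7)² = 80.44².
Subtracting the Site 0 equation from the Site 1 and Site 2 equations removes the quadratic terms:
37.2 x − 60.6 y = 2471.27
62.8 x + 104.0 y = -2987.53
Solving the 2×2 system: x ≈ 9.9, y ≈ -34.7 km.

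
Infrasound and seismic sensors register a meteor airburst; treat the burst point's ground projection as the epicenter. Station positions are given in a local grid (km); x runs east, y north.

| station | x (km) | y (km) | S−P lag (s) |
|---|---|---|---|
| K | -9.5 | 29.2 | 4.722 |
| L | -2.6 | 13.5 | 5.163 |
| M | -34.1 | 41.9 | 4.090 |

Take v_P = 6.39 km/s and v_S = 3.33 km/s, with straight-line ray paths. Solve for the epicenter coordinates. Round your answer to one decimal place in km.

(-38.5, 13.8)

Distance from S−P lag: d = Δt · v_P v_S / (v_P − v_S) = Δt · (6.39·3.33)/(6.39−3.33) ≈ 6.9538·Δt.
So d_K = 32.84, d_L = 35.90, d_M = 28.44 km.
Circle about each station: (x + 9.5)² + (y − 29.2)² = 32.84²; (x + 2.6)² + (y − 13.5)² = 35.90²; (x + 34.1)² + (y − 41.9)² = 28.44².
Subtracting pairs of circle equations eliminates x²+y² and gives linear equations (the radical axes):
13.8 x − 31.4 y = -964.22
-49.2 x + 25.4 y = 2245.16
Solving the 2×2 system: x ≈ -38.5, y ≈ 13.8 km.
Check against K (with the unrounded x, y): √((x + 9.5)²+(y − 29.2)²) = 32.86 ≈ 32.84 km. ✓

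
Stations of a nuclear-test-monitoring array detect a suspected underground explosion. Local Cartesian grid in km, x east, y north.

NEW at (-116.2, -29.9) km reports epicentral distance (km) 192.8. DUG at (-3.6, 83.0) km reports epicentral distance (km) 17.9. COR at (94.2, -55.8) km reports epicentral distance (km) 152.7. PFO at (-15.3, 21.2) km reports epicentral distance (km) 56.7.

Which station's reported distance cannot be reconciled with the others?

Solve using three stations at a time. Using DUG, COR, PFO (subtract circle equations pairwise → linear system) gives (x, y) ≈ (10.3, 71.8).
Distances from that point to each station vs reported:
  NEW: calculated 162.3 vs reported 192.8 → residual 30.5 km
  DUG: calculated 17.9 vs reported 17.9 → residual 0.0 km
  COR: calculated 152.7 vs reported 152.7 → residual 0.0 km
  PFO: calculated 56.7 vs reported 56.7 → residual 0.0 km
DUG, COR, PFO are mutually consistent (residuals ≈ 0); NEW is off by 30.5 km.

NEW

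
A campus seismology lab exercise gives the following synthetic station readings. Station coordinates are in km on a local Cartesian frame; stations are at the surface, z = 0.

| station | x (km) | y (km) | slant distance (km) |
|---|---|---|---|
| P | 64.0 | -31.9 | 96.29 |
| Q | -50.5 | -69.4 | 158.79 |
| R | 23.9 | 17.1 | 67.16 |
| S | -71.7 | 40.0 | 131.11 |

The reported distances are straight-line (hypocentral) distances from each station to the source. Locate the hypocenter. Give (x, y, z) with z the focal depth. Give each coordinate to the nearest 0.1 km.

x ≈ 45.8 km, y ≈ 42.7 km, depth ≈ 58.1 km

Each station gives a sphere (x−x_i)² + (y−y_i)² + z² = d_i² (stations at z=0).
Subtracting the P sphere from Q and R: z² cancels, leaving linear equations in x and y:
-229.0 x − 75.0 y = -13689.50
-80.2 x + 98.0 y = 511.31
Solving: x ≈ 45.796, y ≈ 42.696 km (keep extra digits for the depth step; rounded: 45.8, 42.7).
Then from the P sphere: z² = 96.29² − (x − 64.0)² − (y + 31.9)² with x = 45.796, y = 42.696, so z ≈ 58.102 ≈ 58.1 km.
Check against S (with the unrounded solution): distance 131.10 ≈ 131.11 km. ✓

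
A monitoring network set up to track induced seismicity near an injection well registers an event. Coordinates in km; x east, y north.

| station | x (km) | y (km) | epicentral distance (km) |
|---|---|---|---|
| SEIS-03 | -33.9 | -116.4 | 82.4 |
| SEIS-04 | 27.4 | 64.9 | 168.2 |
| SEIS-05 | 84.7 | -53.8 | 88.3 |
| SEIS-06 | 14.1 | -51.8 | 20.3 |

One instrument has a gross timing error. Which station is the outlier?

Solve using three stations at a time. Using SEIS-03, SEIS-05, SEIS-06 (subtract circle equations pairwise → linear system) gives (x, y) ≈ (-2.5, -40.2).
Distances from that point to each station vs reported:
  SEIS-03: calculated 82.4 vs reported 82.4 → residual 0.0 km
  SEIS-04: calculated 109.3 vs reported 168.2 → residual 58.9 km
  SEIS-05: calculated 88.3 vs reported 88.3 → residual 0.0 km
  SEIS-06: calculated 20.3 vs reported 20.3 → residual 0.0 km
SEIS-03, SEIS-05, SEIS-06 are mutually consistent (residuals ≈ 0); SEIS-04 is off by 58.9 km.

SEIS-04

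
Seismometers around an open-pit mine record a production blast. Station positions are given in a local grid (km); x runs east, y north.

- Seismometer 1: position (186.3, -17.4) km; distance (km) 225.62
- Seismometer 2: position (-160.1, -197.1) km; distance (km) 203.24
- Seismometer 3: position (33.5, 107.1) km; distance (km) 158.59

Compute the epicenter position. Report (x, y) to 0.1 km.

(-38.7, -34.1)

Circle about each station: (x − 186.3)² + (y + 17.4)² = 225.62²; (x + 160.1)² + (y + 197.1)² = 203.24²; (x − 33.5)² + (y − 107.1)² = 158.59².
Subtracting the Seismometer 1 equation from the Seismometer 2 and Seismometer 3 equations removes the quadratic terms:
-692.8 x − 359.4 y = 39067.86
-305.6 x + 249.0 y = 3335.81
Solving the 2×2 system: x ≈ -38.7, y ≈ -34.1 km.
Check against Seismometer 1 (with the unrounded x, y): √((x − 186.3)²+(y + 17.4)²) = 225.62 ≈ 225.62 km. ✓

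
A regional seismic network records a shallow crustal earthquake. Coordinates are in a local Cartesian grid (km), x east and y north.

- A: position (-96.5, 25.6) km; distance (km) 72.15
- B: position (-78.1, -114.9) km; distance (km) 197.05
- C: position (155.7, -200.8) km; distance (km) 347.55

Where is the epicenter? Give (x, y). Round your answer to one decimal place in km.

Circle about each station: (x + 96.5)² + (y − 25.6)² = 72.15²; (x + 78.1)² + (y + 114.9)² = 197.05²; (x − 155.7)² + (y + 200.8)² = 347.55².
Subtracting pairs of circle equations eliminates x²+y² and gives linear equations (the radical axes):
36.8 x − 281.0 y = -24289.07
504.4 x − 452.8 y = -60989.86
Solving the 2×2 system: x ≈ -49.1, y ≈ 80.0 km.
Check against A (with the unrounded x, y): √((x + 96.5)²+(y − 25.6)²) = 72.17 ≈ 72.15 km. ✓

x ≈ -49.1 km, y ≈ 80.0 km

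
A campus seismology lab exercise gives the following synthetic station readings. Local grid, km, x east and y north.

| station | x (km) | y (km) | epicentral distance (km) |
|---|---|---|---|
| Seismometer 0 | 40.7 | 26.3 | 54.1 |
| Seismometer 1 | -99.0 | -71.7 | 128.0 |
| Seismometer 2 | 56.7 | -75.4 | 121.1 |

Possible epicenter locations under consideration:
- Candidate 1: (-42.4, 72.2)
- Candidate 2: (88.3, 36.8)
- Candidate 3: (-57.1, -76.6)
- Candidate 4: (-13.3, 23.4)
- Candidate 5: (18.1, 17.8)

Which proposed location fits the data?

For each candidate, compare |candidate − station| to the reported distance:
Candidate 1: residuals Seismometer 0 40.8, Seismometer 1 26.6, Seismometer 2 56.7 → max 56.7 km
Candidate 2: residuals Seismometer 0 5.4, Seismometer 1 88.5, Seismometer 2 4.5 → max 88.5 km
Candidate 3: residuals Seismometer 0 87.9, Seismometer 1 85.8, Seismometer 2 7.3 → max 87.9 km
Candidate 4: residuals Seismometer 0 0.0, Seismometer 1 0.0, Seismometer 2 0.0 → max 0.0 km
Candidate 5: residuals Seismometer 0 30.0, Seismometer 1 19.4, Seismometer 2 20.2 → max 30.0 km
Only Candidate 4 has all residuals ≈ 0.

Candidate 4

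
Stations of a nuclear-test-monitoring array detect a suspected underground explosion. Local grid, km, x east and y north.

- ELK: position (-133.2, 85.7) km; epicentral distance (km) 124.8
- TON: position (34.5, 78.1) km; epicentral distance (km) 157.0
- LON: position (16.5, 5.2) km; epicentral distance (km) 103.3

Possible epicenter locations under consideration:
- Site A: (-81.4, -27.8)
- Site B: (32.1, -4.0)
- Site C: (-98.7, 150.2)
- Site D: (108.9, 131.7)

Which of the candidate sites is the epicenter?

Site A

For each candidate, compare |candidate − station| to the reported distance:
Site A: residuals ELK 0.0, TON 0.0, LON 0.0 → max 0.0 km
Site B: residuals ELK 63.3, TON 74.9, LON 85.2 → max 85.2 km
Site C: residuals ELK 51.7, TON 5.5, LON 81.9 → max 81.9 km
Site D: residuals ELK 121.6, TON 65.3, LON 53.4 → max 121.6 km
Only Site A has all residuals ≈ 0.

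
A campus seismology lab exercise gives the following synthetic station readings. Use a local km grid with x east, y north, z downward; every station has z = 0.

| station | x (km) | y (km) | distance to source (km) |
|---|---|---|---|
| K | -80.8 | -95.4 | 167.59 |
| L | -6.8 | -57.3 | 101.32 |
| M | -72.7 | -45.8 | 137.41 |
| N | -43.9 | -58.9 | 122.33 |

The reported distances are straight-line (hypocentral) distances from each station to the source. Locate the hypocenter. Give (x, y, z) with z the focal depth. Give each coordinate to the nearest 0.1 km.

Each station gives a sphere (x−x_i)² + (y−y_i)² + z² = d_i² (stations at z=0).
Subtracting the K sphere from L and M: z² cancels, leaving linear equations in x and y:
148.0 x + 76.2 y = 5520.40
16.2 x + 99.2 y = 958.03
Solving: x ≈ 35.295, y ≈ 3.894 km (keep extra digits for the depth step; rounded: 35.3, 3.9).
Then from the K sphere: z² = 167.59² − (x + 80.8)² − (y + 95.4)² with x = 35.295, y = 3.894, so z ≈ 68.913 ≈ 68.9 km.

x ≈ 35.3 km, y ≈ 3.9 km, depth ≈ 68.9 km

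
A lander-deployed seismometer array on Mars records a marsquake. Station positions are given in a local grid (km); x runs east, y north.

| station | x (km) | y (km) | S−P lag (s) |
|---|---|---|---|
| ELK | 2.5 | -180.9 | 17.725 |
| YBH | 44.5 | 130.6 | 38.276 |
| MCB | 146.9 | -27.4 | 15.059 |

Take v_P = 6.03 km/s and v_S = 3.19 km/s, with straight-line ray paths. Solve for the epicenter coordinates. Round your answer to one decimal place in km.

Distance from S−P lag: d = Δt · v_P v_S / (v_P − v_S) = Δt · (6.03·3.19)/(6.03−3.19) ≈ 6.7731·Δt.
So d_ELK = 120.05, d_YBH = 259.25, d_MCB = 102.00 km.
Circle about each station: (x − 2.5)² + (y + 180.9)² = 120.05²; (x − 44.5)² + (y − 130.6)² = 259.25²; (x − 146.9)² + (y + 27.4)² = 102.00².
Subtracting the ELK equation from the YBH and MCB equations removes the quadratic terms:
84.0 x + 623.0 y = -66493.01
288.8 x + 307.0 y = -6392.69
Solving the 2×2 system: x ≈ 106.6, y ≈ -121.1 km.

x ≈ 106.6 km, y ≈ -121.1 km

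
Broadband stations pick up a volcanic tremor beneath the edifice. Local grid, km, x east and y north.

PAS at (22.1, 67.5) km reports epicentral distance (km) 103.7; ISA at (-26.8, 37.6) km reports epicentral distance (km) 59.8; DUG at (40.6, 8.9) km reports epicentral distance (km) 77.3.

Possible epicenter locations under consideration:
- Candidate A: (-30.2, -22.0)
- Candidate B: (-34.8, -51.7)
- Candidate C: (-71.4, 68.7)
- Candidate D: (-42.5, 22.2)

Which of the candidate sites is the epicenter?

Candidate A

For each candidate, compare |candidate − station| to the reported distance:
Candidate A: residuals PAS 0.0, ISA 0.1, DUG 0.1 → max 0.1 km
Candidate B: residuals PAS 28.4, ISA 29.9, DUG 19.4 → max 29.9 km
Candidate C: residuals PAS 10.2, ISA 5.4, DUG 49.7 → max 49.7 km
Candidate D: residuals PAS 24.8, ISA 37.8, DUG 6.9 → max 37.8 km
Only Candidate A has all residuals ≈ 0.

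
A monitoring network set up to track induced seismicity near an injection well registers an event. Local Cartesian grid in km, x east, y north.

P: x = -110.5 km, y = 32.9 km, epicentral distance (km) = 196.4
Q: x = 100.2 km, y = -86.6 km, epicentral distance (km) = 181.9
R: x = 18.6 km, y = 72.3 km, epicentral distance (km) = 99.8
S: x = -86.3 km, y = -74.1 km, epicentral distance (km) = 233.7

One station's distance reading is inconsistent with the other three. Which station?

R

Solve using three stations at a time. Using P, Q, S (subtract circle equations pairwise → linear system) gives (x, y) ≈ (76.3, 93.9).
Distances from that point to each station vs reported:
  P: calculated 196.5 vs reported 196.4 → residual 0.1 km
  Q: calculated 182.1 vs reported 181.9 → residual 0.2 km
  R: calculated 61.6 vs reported 99.8 → residual 38.2 km
  S: calculated 233.8 vs reported 233.7 → residual 0.1 km
P, Q, S are mutually consistent (residuals ≈ 0); R is off by 38.2 km.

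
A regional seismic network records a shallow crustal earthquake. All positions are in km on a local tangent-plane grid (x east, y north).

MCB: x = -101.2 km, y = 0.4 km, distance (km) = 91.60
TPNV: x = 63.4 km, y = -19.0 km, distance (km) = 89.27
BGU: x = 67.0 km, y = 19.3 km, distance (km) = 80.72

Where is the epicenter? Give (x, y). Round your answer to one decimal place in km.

Circle about each station: (x + 101.2)² + (y − 0.4)² = 91.60²; (x − 63.4)² + (y + 19.0)² = 89.27²; (x − 67.0)² + (y − 19.3)² = 80.72².
Subtracting pairs of circle equations eliminates x²+y² and gives linear equations (the radical axes):
329.2 x − 38.8 y = -5439.61
336.4 x + 37.8 y = -3505.27
Solving the 2×2 system: x ≈ -13.4, y ≈ 26.5 km.
Check against MCB (with the unrounded x, y): √((x + 101.2)²+(y − 0.4)²) = 91.60 ≈ 91.60 km. ✓

-13.4 km east, 26.5 km north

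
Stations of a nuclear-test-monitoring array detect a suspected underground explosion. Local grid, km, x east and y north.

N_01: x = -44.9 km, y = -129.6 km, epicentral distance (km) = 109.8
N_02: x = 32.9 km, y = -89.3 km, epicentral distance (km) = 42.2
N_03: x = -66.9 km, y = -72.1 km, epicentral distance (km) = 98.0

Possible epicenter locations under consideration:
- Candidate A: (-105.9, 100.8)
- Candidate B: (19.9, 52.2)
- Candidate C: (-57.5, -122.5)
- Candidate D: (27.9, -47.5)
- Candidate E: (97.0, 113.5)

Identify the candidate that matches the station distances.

Candidate D

For each candidate, compare |candidate − station| to the reported distance:
Candidate A: residuals N_01 128.5, N_02 193.2, N_03 79.2 → max 193.2 km
Candidate B: residuals N_01 83.2, N_02 99.9, N_03 53.6 → max 99.9 km
Candidate C: residuals N_01 95.3, N_02 54.1, N_03 46.7 → max 95.3 km
Candidate D: residuals N_01 0.1, N_02 0.1, N_03 0.1 → max 0.1 km
Candidate E: residuals N_01 171.7, N_02 170.5, N_03 149.6 → max 171.7 km
Only Candidate D has all residuals ≈ 0.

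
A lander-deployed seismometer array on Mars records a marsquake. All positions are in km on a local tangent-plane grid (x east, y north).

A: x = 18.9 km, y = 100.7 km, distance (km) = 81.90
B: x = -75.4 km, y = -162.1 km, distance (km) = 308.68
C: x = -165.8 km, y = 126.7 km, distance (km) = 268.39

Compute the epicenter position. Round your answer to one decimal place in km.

(100.3, 91.7)

Circle about each station: (x − 18.9)² + (y − 100.7)² = 81.90²; (x + 75.4)² + (y + 162.1)² = 308.68²; (x + 165.8)² + (y − 126.7)² = 268.39².
Subtracting pairs of circle equations eliminates x²+y² and gives linear equations (the radical axes):
-188.6 x − 525.6 y = -67111.86
-369.4 x + 52.0 y = -32280.75
Solving the 2×2 system: x ≈ 100.3, y ≈ 91.7 km.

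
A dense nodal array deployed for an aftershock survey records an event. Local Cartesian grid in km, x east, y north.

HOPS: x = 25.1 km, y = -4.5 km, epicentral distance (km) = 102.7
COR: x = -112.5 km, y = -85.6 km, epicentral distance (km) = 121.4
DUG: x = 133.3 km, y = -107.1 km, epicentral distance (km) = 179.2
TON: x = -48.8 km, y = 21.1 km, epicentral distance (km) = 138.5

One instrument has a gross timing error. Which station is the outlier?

Solve using three stations at a time. Using HOPS, COR, TON (subtract circle equations pairwise → linear system) gives (x, y) ≈ (7.2, -105.5).
Distances from that point to each station vs reported:
  HOPS: calculated 102.6 vs reported 102.7 → residual 0.1 km
  COR: calculated 121.3 vs reported 121.4 → residual 0.1 km
  DUG: calculated 126.2 vs reported 179.2 → residual 53.0 km
  TON: calculated 138.4 vs reported 138.5 → residual 0.1 km
HOPS, COR, TON are mutually consistent (residuals ≈ 0); DUG is off by 53.0 km.

DUG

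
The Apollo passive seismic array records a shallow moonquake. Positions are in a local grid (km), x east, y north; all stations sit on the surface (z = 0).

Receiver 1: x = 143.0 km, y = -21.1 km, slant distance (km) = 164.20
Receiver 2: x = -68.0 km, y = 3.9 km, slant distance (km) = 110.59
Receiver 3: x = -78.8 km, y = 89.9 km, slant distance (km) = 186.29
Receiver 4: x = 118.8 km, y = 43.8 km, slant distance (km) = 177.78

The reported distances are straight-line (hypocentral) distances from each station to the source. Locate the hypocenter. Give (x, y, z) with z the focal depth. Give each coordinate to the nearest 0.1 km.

Each station gives a sphere (x−x_i)² + (y−y_i)² + z² = d_i² (stations at z=0).
Subtracting the Receiver 1 sphere from Receiver 2 and Receiver 3: z² cancels, leaving linear equations in x and y:
-422.0 x + 50.0 y = -1523.51
-443.6 x + 222.0 y = -14345.08
Solving: x ≈ -5.301, y ≈ -75.210 km (keep extra digits for the depth step; rounded: -5.3, -75.2).
Then from the Receiver 1 sphere: z² = 164.20² − (x − 143.0)² − (y + 21.1)² with x = -5.301, y = -75.210, so z ≈ 45.173 ≈ 45.2 km.

x ≈ -5.3 km, y ≈ -75.2 km, depth ≈ 45.2 km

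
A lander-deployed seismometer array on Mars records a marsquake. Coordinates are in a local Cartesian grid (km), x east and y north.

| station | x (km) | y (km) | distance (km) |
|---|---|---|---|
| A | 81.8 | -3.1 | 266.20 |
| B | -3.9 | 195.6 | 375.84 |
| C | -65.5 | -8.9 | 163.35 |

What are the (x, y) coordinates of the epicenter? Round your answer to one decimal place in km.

x ≈ -135.9 km, y ≈ -156.3 km

Circle about each station: (x − 81.8)² + (y + 3.1)² = 266.20²; (x + 3.9)² + (y − 195.6)² = 375.84²; (x + 65.5)² + (y + 8.9)² = 163.35².
Subtracting the A equation from the B and C equations removes the quadratic terms:
-171.4 x + 397.4 y = -38819.55
-294.6 x − 11.6 y = 41847.83
Solving the 2×2 system: x ≈ -135.9, y ≈ -156.3 km.
Check against A (with the unrounded x, y): √((x − 81.8)²+(y + 3.1)²) = 266.20 ≈ 266.20 km. ✓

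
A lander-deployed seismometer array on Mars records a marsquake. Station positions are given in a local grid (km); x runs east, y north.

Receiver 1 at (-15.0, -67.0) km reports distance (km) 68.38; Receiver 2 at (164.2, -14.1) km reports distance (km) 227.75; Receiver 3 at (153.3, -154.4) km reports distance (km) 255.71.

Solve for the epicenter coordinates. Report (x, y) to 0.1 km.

(-63.5, -18.8)

Circle about each station: (x + 15.0)² + (y + 67.0)² = 68.38²; (x − 164.2)² + (y + 14.1)² = 227.75²; (x − 153.3)² + (y + 154.4)² = 255.71².
Subtracting the Receiver 1 equation from the Receiver 2 and Receiver 3 equations removes the quadratic terms:
358.4 x + 105.8 y = -24747.79
336.6 x − 174.8 y = -18085.53
Solving the 2×2 system: x ≈ -63.5, y ≈ -18.8 km.
Check against Receiver 1 (with the unrounded x, y): √((x + 15.0)²+(y + 67.0)²) = 68.37 ≈ 68.38 km. ✓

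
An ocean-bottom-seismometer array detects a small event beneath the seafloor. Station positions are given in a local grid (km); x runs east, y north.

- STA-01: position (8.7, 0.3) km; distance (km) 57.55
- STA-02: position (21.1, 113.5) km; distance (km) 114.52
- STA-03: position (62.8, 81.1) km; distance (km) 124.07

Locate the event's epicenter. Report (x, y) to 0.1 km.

Circle about each station: (x − 8.7)² + (y − 0.3)² = 57.55²; (x − 21.1)² + (y − 113.5)² = 114.52²; (x − 62.8)² + (y − 81.1)² = 124.07².
Subtracting the STA-01 equation from the STA-02 and STA-03 equations removes the quadratic terms:
24.8 x + 226.4 y = 3448.85
108.2 x + 161.6 y = -1636.09
Solving the 2×2 system: x ≈ -45.3, y ≈ 20.2 km.
Check against STA-01 (with the unrounded x, y): √((x − 8.7)²+(y − 0.3)²) = 57.53 ≈ 57.55 km. ✓

x ≈ -45.3 km, y ≈ 20.2 km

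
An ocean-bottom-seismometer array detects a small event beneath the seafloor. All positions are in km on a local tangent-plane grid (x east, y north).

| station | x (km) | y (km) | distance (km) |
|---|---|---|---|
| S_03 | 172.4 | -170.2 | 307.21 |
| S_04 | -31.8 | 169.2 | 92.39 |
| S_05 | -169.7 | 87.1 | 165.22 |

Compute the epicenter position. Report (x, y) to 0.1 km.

(-4.6, 80.9)

Circle about each station: (x − 172.4)² + (y + 170.2)² = 307.21²; (x + 31.8)² + (y − 169.2)² = 92.39²; (x + 169.7)² + (y − 87.1)² = 165.22².
Subtracting the S_03 equation from the S_04 and S_05 equations removes the quadratic terms:
-408.4 x + 678.8 y = 56792.15
-684.2 x + 514.6 y = 44775.04
Solving the 2×2 system: x ≈ -4.6, y ≈ 80.9 km.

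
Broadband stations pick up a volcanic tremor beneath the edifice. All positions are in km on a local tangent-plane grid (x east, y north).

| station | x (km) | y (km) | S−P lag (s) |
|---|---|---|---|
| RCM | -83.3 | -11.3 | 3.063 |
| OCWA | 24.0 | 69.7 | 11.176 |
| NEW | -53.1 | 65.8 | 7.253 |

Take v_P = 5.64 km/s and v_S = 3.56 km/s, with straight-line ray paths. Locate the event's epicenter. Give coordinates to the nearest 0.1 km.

Distance from S−P lag: d = Δt · v_P v_S / (v_P − v_S) = Δt · (5.64·3.56)/(5.64−3.56) ≈ 9.6531·Δt.
So d_RCM = 29.57, d_OCWA = 107.88, d_NEW = 70.01 km.
Circle about each station: (x + 83.3)² + (y + 11.3)² = 29.57²; (x − 24.0)² + (y − 69.7)² = 107.88²; (x + 53.1)² + (y − 65.8)² = 70.01².
Subtracting the RCM equation from the OCWA and NEW equations removes the quadratic terms:
214.6 x + 162.0 y = -12396.20
60.4 x + 154.2 y = -3944.35
Solving the 2×2 system: x ≈ -54.6, y ≈ -4.2 km.
Check against RCM (with the unrounded x, y): √((x + 83.3)²+(y + 11.3)²) = 29.57 ≈ 29.57 km. ✓

x ≈ -54.6 km, y ≈ -4.2 km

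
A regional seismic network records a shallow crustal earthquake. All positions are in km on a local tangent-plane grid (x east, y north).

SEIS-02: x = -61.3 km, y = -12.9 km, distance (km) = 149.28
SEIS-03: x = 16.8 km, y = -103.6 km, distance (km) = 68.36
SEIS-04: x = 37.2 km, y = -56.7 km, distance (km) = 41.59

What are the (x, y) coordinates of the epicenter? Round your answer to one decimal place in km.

Circle about each station: (x + 61.3)² + (y + 12.9)² = 149.28²; (x − 16.8)² + (y + 103.6)² = 68.36²; (x − 37.2)² + (y + 56.7)² = 41.59².
Subtracting the SEIS-02 equation from the SEIS-03 and SEIS-04 equations removes the quadratic terms:
156.2 x − 181.4 y = 24702.53
197.0 x − 87.6 y = 21229.42
Solving the 2×2 system: x ≈ 76.5, y ≈ -70.3 km.

76.5 km east, -70.3 km north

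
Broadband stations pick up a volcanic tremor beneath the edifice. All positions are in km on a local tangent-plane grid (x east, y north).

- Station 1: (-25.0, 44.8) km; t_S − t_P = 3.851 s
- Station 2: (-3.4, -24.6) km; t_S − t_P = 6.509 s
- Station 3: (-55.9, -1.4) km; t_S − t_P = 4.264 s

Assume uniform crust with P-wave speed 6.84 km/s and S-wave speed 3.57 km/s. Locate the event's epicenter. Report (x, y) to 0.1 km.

Distance from S−P lag: d = Δt · v_P v_S / (v_P − v_S) = Δt · (6.84·3.57)/(6.84−3.57) ≈ 7.4675·Δt.
So d_Station 1 = 28.76, d_Station 2 = 48.61, d_Station 3 = 31.84 km.
Circle about each station: (x + 25.0)² + (y − 44.8)² = 28.76²; (x + 3.4)² + (y + 24.6)² = 48.61²; (x + 55.9)² + (y + 1.4)² = 31.84².
Subtracting the Station 1 equation from the Station 2 and Station 3 equations removes the quadratic terms:
43.2 x − 138.8 y = -3551.11
-61.8 x − 92.4 y = 308.08
Solving the 2×2 system: x ≈ -29.5, y ≈ 16.4 km.

(-29.5, 16.4)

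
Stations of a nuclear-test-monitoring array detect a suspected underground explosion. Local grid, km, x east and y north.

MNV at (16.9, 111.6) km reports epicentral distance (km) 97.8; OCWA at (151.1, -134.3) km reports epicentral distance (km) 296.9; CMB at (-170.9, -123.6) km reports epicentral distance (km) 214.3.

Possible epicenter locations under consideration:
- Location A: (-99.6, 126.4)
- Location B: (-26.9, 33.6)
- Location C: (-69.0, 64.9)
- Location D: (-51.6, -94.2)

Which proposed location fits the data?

Location C

For each candidate, compare |candidate − station| to the reported distance:
Location A: residuals MNV 19.6, OCWA 64.8, CMB 45.7 → max 64.8 km
Location B: residuals MNV 8.3, OCWA 52.2, CMB 1.1 → max 52.2 km
Location C: residuals MNV 0.0, OCWA 0.0, CMB 0.0 → max 0.0 km
Location D: residuals MNV 119.1, OCWA 90.3, CMB 91.4 → max 119.1 km
Only Location C has all residuals ≈ 0.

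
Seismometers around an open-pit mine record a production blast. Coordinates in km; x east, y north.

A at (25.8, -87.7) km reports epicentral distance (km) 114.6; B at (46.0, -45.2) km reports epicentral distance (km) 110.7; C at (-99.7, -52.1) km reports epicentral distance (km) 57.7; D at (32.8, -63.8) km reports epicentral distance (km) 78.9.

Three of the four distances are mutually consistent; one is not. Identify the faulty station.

D

Solve using three stations at a time. Using A, B, C (subtract circle equations pairwise → linear system) gives (x, y) ≈ (-59.3, -10.9).
Distances from that point to each station vs reported:
  A: calculated 114.6 vs reported 114.6 → residual 0.0 km
  B: calculated 110.7 vs reported 110.7 → residual 0.0 km
  C: calculated 57.7 vs reported 57.7 → residual 0.0 km
  D: calculated 106.2 vs reported 78.9 → residual 27.3 km
A, B, C are mutually consistent (residuals ≈ 0); D is off by 27.3 km.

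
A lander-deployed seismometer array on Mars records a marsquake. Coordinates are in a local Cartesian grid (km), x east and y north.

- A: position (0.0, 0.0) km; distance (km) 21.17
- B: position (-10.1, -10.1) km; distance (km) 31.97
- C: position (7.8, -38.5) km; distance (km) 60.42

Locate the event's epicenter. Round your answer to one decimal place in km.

Circle about each station: x² + y² = 21.17²; (x + 10.1)² + (y + 10.1)² = 31.97²; (x − 7.8)² + (y + 38.5)² = 60.42².
Subtracting the A equation from the B and C equations removes the quadratic terms:
-20.2 x − 20.2 y = -369.89
15.6 x − 77.0 y = -1659.32
Solving the 2×2 system: x ≈ -2.7, y ≈ 21.0 km.

-2.7 km east, 21.0 km north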